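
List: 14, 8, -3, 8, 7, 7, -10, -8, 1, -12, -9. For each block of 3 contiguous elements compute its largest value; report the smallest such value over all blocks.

[14, 8, -3] → max 14
[8, -3, 8] → max 8
[-3, 8, 7] → max 8
[8, 7, 7] → max 8
[7, 7, -10] → max 7
[7, -10, -8] → max 7
[-10, -8, 1] → max 1
[-8, 1, -12] → max 1
[1, -12, -9] → max 1
Smallest of these is 1.

1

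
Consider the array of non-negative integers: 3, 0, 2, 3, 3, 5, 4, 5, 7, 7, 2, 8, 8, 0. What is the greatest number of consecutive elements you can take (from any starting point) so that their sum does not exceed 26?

8

Extend to the right; shrink from the left whenever the sum exceeds 26:
add 3: [3] sum 3, len 1
add 0: [3, 0] sum 3, len 2
add 2: [3, 0, 2] sum 5, len 3
add 3: [3, 0, 2, 3] sum 8, len 4
add 3: [3, 0, 2, 3, 3] sum 11, len 5
add 5: [3, 0, 2, 3, 3, 5] sum 16, len 6
add 4: [3, 0, 2, 3, 3, 5, 4] sum 20, len 7
add 5: [3, 0, 2, 3, 3, 5, 4, 5] sum 25, len 8
add 7: [3, 5, 4, 5, 7] sum 24, len 5
add 7: [4, 5, 7, 7] sum 23, len 4
add 2: [4, 5, 7, 7, 2] sum 25, len 5
add 8: [7, 7, 2, 8] sum 24, len 4
add 8: [7, 2, 8, 8] sum 25, len 4
add 0: [7, 2, 8, 8, 0] sum 25, len 5
Longest length seen: 8.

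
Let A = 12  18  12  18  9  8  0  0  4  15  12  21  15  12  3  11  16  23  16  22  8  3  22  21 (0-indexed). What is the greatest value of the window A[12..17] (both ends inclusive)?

Elements at indices 12..17: 15, 12, 3, 11, 16, 23
max(15, 12, 3, 11, 16, 23) = 23

23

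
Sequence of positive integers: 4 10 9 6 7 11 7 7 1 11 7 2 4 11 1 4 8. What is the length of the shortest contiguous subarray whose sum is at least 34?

5

add 4: running sum 4 < 34
add 10: running sum 14 < 34
add 9: running sum 23 < 34
add 6: running sum 29 < 34
end 4: [4, 10, 9, 6, 7] sum 36, len 5
end 5: [10, 9, 6, 7, 11] sum 43, len 5
end 6: [9, 6, 7, 11, 7] sum 40, len 5
end 7: [6, 7, 11, 7, 7] sum 38, len 5
end 8: [6, 7, 11, 7, 7, 1] sum 39, len 6
end 9: [11, 7, 7, 1, 11] sum 37, len 5
end 10: [11, 7, 7, 1, 11, 7] sum 44, len 6
end 11: [7, 7, 1, 11, 7, 2] sum 35, len 6
end 12: [7, 7, 1, 11, 7, 2, 4] sum 39, len 7
end 13: [11, 7, 2, 4, 11] sum 35, len 5
end 14: [11, 7, 2, 4, 11, 1] sum 36, len 6
end 15: [11, 7, 2, 4, 11, 1, 4] sum 40, len 7
end 16: [7, 2, 4, 11, 1, 4, 8] sum 37, len 7
Shortest qualifying length: 5.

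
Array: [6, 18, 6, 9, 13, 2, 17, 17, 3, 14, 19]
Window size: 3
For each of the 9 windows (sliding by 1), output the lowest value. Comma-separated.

6 18 6 → min 6
18 6 9 → min 6
6 9 13 → min 6
9 13 2 → min 2
13 2 17 → min 2
2 17 17 → min 2
17 17 3 → min 3
17 3 14 → min 3
3 14 19 → min 3

6, 6, 6, 2, 2, 2, 3, 3, 3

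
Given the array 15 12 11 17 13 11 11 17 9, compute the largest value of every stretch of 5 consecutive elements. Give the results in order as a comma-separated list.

15 12 11 17 13 → max 17
12 11 17 13 11 → max 17
11 17 13 11 11 → max 17
17 13 11 11 17 → max 17
13 11 11 17 9 → max 17

17, 17, 17, 17, 17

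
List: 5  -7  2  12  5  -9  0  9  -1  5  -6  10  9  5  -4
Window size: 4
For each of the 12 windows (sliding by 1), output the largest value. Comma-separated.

12, 12, 12, 12, 9, 9, 9, 9, 10, 10, 10, 10

[5, -7, 2, 12] → max 12
[-7, 2, 12, 5] → max 12
[2, 12, 5, -9] → max 12
[12, 5, -9, 0] → max 12
[5, -9, 0, 9] → max 9
[-9, 0, 9, -1] → max 9
[0, 9, -1, 5] → max 9
[9, -1, 5, -6] → max 9
[-1, 5, -6, 10] → max 10
[5, -6, 10, 9] → max 10
[-6, 10, 9, 5] → max 10
[10, 9, 5, -4] → max 10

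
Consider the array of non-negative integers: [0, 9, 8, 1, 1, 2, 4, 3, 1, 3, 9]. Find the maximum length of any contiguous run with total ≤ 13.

→ 0: sum 0, len 1
→ 9: sum 9, len 2
→ 8 (dropped 0, 9): sum 8, len 1
→ 1: sum 9, len 2
→ 1: sum 10, len 3
→ 2: sum 12, len 4
→ 4 (dropped 8): sum 8, len 4
→ 3: sum 11, len 5
→ 1: sum 12, len 6
→ 3 (dropped 1, 1): sum 13, len 5
→ 9 (dropped 2, 4, 3): sum 13, len 3
Longest length seen: 6.

6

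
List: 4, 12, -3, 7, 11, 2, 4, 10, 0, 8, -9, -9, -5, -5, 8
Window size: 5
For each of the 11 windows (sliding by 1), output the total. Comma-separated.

31, 29, 21, 34, 27, 24, 13, 0, -15, -20, -20

4 12 -3 7 11 → sum 31
12 -3 7 11 2 → sum 29
-3 7 11 2 4 → sum 21
7 11 2 4 10 → sum 34
11 2 4 10 0 → sum 27
2 4 10 0 8 → sum 24
4 10 0 8 -9 → sum 13
10 0 8 -9 -9 → sum 0
0 8 -9 -9 -5 → sum -15
8 -9 -9 -5 -5 → sum -20
-9 -9 -5 -5 8 → sum -20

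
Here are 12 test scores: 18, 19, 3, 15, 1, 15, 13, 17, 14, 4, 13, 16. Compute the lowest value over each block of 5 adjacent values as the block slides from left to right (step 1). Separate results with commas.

Sliding a size-5 window across the 12 values:
18 19 3 15 1 → min 1
19 3 15 1 15 → min 1
3 15 1 15 13 → min 1
15 1 15 13 17 → min 1
1 15 13 17 14 → min 1
15 13 17 14 4 → min 4
13 17 14 4 13 → min 4
17 14 4 13 16 → min 4

1, 1, 1, 1, 1, 4, 4, 4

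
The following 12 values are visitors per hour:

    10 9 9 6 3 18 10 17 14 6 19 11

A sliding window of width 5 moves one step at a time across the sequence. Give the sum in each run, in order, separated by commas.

Sliding a size-5 window across the 12 values:
(10, 9, 9, 6, 3) → sum 37
(9, 9, 6, 3, 18) → sum 45
(9, 6, 3, 18, 10) → sum 46
(6, 3, 18, 10, 17) → sum 54
(3, 18, 10, 17, 14) → sum 62
(18, 10, 17, 14, 6) → sum 65
(10, 17, 14, 6, 19) → sum 66
(17, 14, 6, 19, 11) → sum 67

37, 45, 46, 54, 62, 65, 66, 67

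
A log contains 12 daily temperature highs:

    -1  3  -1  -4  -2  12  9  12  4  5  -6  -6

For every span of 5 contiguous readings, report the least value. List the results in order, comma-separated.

-4, -4, -4, -4, -2, 4, -6, -6

Sliding a size-5 window across the 12 values:
(-1, 3, -1, -4, -2) → min -4
(3, -1, -4, -2, 12) → min -4
(-1, -4, -2, 12, 9) → min -4
(-4, -2, 12, 9, 12) → min -4
(-2, 12, 9, 12, 4) → min -2
(12, 9, 12, 4, 5) → min 4
(9, 12, 4, 5, -6) → min -6
(12, 4, 5, -6, -6) → min -6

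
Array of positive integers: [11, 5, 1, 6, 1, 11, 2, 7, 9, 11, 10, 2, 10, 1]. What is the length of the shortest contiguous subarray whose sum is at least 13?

2

Extend right; whenever the sum reaches 13, record the length and shrink from the left:
add 11: running sum 11 < 13
add 5: shortest ending here [11, 5] sum 16, len 2
add 1: shortest ending here [11, 5, 1] sum 17, len 3
add 6: shortest ending here [11, 5, 1, 6] sum 23, len 4
add 1: shortest ending here [5, 1, 6, 1] sum 13, len 4
add 11: shortest ending here [6, 1, 11] sum 18, len 3
add 2: shortest ending here [11, 2] sum 13, len 2
add 7: shortest ending here [11, 2, 7] sum 20, len 3
add 9: shortest ending here [7, 9] sum 16, len 2
add 11: shortest ending here [9, 11] sum 20, len 2
add 10: shortest ending here [11, 10] sum 21, len 2
add 2: shortest ending here [11, 10, 2] sum 23, len 3
add 10: shortest ending here [10, 2, 10] sum 22, len 3
add 1: shortest ending here [2, 10, 1] sum 13, len 3
Shortest qualifying length: 2.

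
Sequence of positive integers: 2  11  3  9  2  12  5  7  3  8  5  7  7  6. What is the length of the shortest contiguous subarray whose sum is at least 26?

add 2: running sum 2 < 26
add 11: running sum 13 < 26
add 3: running sum 16 < 26
add 9: running sum 25 < 26
add 2: shortest ending here [2, 11, 3, 9, 2] sum 27, len 5
add 12: shortest ending here [3, 9, 2, 12] sum 26, len 4
add 5: shortest ending here [9, 2, 12, 5] sum 28, len 4
add 7: shortest ending here [2, 12, 5, 7] sum 26, len 4
add 3: shortest ending here [12, 5, 7, 3] sum 27, len 4
add 8: shortest ending here [12, 5, 7, 3, 8] sum 35, len 5
add 5: shortest ending here [5, 7, 3, 8, 5] sum 28, len 5
add 7: shortest ending here [7, 3, 8, 5, 7] sum 30, len 5
add 7: shortest ending here [8, 5, 7, 7] sum 27, len 4
add 6: shortest ending here [8, 5, 7, 7, 6] sum 33, len 5
Shortest qualifying length: 4.

4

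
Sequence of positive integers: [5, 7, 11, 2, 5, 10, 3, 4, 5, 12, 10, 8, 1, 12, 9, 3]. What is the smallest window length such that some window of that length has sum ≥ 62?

9

Extend right; whenever the sum reaches 62, record the length and shrink from the left:
add 5: running sum 5 < 62
add 7: running sum 12 < 62
add 11: running sum 23 < 62
add 2: running sum 25 < 62
add 5: running sum 30 < 62
add 10: running sum 40 < 62
add 3: running sum 43 < 62
add 4: running sum 47 < 62
add 5: running sum 52 < 62
add 12: shortest ending here [5, 7, 11, 2, 5, 10, 3, 4, 5, 12] sum 64, len 10
add 10: shortest ending here [11, 2, 5, 10, 3, 4, 5, 12, 10] sum 62, len 9
add 8: shortest ending here [11, 2, 5, 10, 3, 4, 5, 12, 10, 8] sum 70, len 10
add 1: shortest ending here [11, 2, 5, 10, 3, 4, 5, 12, 10, 8, 1] sum 71, len 11
add 12: shortest ending here [10, 3, 4, 5, 12, 10, 8, 1, 12] sum 65, len 9
add 9: shortest ending here [3, 4, 5, 12, 10, 8, 1, 12, 9] sum 64, len 9
add 3: shortest ending here [4, 5, 12, 10, 8, 1, 12, 9, 3] sum 64, len 9
Shortest qualifying length: 9.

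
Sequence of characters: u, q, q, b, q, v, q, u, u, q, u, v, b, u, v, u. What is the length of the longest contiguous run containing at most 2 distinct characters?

5

Extend right; when distinct count exceeds 2, shrink from the left:
add u: window [u] (1 distinct), len 1
add q: window [u, q] (2 distinct), len 2
add q: window [u, q, q] (2 distinct), len 3
add b: window [q, q, b] (2 distinct), len 3
add q: window [q, q, b, q] (2 distinct), len 4
add v: window [q, v] (2 distinct), len 2
add q: window [q, v, q] (2 distinct), len 3
add u: window [q, u] (2 distinct), len 2
add u: window [q, u, u] (2 distinct), len 3
add q: window [q, u, u, q] (2 distinct), len 4
add u: window [q, u, u, q, u] (2 distinct), len 5
add v: window [u, v] (2 distinct), len 2
add b: window [v, b] (2 distinct), len 2
add u: window [b, u] (2 distinct), len 2
add v: window [u, v] (2 distinct), len 2
add u: window [u, v, u] (2 distinct), len 3
Longest length with ≤2 distinct: 5.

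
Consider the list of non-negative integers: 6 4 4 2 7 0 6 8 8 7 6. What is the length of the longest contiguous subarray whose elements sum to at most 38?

8

[6] sum 6 len 1
[6, 4] sum 10 len 2
[6, 4, 4] sum 14 len 3
[6, 4, 4, 2] sum 16 len 4
[6, 4, 4, 2, 7] sum 23 len 5
[6, 4, 4, 2, 7, 0] sum 23 len 6
[6, 4, 4, 2, 7, 0, 6] sum 29 len 7
[6, 4, 4, 2, 7, 0, 6, 8] sum 37 len 8
[4, 2, 7, 0, 6, 8, 8] sum 35 len 7
[2, 7, 0, 6, 8, 8, 7] sum 38 len 7
[0, 6, 8, 8, 7, 6] sum 35 len 6
Longest length seen: 8.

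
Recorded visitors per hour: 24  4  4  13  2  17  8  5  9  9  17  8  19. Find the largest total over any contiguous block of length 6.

24 4 4 13 2 17 → sum 64
4 4 13 2 17 8 → sum 48
4 13 2 17 8 5 → sum 49
13 2 17 8 5 9 → sum 54
2 17 8 5 9 9 → sum 50
17 8 5 9 9 17 → sum 65
8 5 9 9 17 8 → sum 56
5 9 9 17 8 19 → sum 67
Largest of these is 67.

67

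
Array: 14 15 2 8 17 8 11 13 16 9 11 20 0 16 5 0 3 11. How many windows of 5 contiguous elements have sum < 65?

14 15 2 8 17 → sum 56  < 65 ✓
15 2 8 17 8 → sum 50  < 65 ✓
2 8 17 8 11 → sum 46  < 65 ✓
8 17 8 11 13 → sum 57  < 65 ✓
17 8 11 13 16 → sum 65
8 11 13 16 9 → sum 57  < 65 ✓
11 13 16 9 11 → sum 60  < 65 ✓
13 16 9 11 20 → sum 69
16 9 11 20 0 → sum 56  < 65 ✓
9 11 20 0 16 → sum 56  < 65 ✓
11 20 0 16 5 → sum 52  < 65 ✓
20 0 16 5 0 → sum 41  < 65 ✓
0 16 5 0 3 → sum 24  < 65 ✓
16 5 0 3 11 → sum 35  < 65 ✓
12 windows satisfy the condition.

12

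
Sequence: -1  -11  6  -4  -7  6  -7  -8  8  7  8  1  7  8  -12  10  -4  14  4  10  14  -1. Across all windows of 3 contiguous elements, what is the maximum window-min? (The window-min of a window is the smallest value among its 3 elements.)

7

Each size-3 window and its min:
-1 -11 6 → min -11
-11 6 -4 → min -11
6 -4 -7 → min -7
-4 -7 6 → min -7
-7 6 -7 → min -7
6 -7 -8 → min -8
-7 -8 8 → min -8
-8 8 7 → min -8
8 7 8 → min 7
7 8 1 → min 1
8 1 7 → min 1
1 7 8 → min 1
7 8 -12 → min -12
8 -12 10 → min -12
-12 10 -4 → min -12
10 -4 14 → min -4
-4 14 4 → min -4
14 4 10 → min 4
4 10 14 → min 4
10 14 -1 → min -1
Maximum of these is 7.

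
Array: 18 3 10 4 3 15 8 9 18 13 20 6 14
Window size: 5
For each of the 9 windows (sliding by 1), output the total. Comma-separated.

38, 35, 40, 39, 53, 63, 68, 66, 71

Sliding a size-5 window across the 13 values:
(18, 3, 10, 4, 3) → sum 38
(3, 10, 4, 3, 15) → sum 35
(10, 4, 3, 15, 8) → sum 40
(4, 3, 15, 8, 9) → sum 39
(3, 15, 8, 9, 18) → sum 53
(15, 8, 9, 18, 13) → sum 63
(8, 9, 18, 13, 20) → sum 68
(9, 18, 13, 20, 6) → sum 66
(18, 13, 20, 6, 14) → sum 71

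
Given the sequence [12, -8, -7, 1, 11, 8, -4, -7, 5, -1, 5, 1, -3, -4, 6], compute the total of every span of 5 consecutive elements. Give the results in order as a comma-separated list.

[12, -8, -7, 1, 11] → sum 9
[-8, -7, 1, 11, 8] → sum 5
[-7, 1, 11, 8, -4] → sum 9
[1, 11, 8, -4, -7] → sum 9
[11, 8, -4, -7, 5] → sum 13
[8, -4, -7, 5, -1] → sum 1
[-4, -7, 5, -1, 5] → sum -2
[-7, 5, -1, 5, 1] → sum 3
[5, -1, 5, 1, -3] → sum 7
[-1, 5, 1, -3, -4] → sum -2
[5, 1, -3, -4, 6] → sum 5

9, 5, 9, 9, 13, 1, -2, 3, 7, -2, 5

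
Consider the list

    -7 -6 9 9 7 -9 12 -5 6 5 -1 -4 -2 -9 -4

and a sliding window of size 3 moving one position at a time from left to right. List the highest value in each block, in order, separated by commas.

9, 9, 9, 9, 12, 12, 12, 6, 6, 5, -1, -2, -2

(-7, -6, 9) → max 9
(-6, 9, 9) → max 9
(9, 9, 7) → max 9
(9, 7, -9) → max 9
(7, -9, 12) → max 12
(-9, 12, -5) → max 12
(12, -5, 6) → max 12
(-5, 6, 5) → max 6
(6, 5, -1) → max 6
(5, -1, -4) → max 5
(-1, -4, -2) → max -1
(-4, -2, -9) → max -2
(-2, -9, -4) → max -2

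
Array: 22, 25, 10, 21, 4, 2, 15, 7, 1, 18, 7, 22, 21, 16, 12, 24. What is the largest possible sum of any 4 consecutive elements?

[22, 25, 10, 21] → sum 78
[25, 10, 21, 4] → sum 60
[10, 21, 4, 2] → sum 37
[21, 4, 2, 15] → sum 42
[4, 2, 15, 7] → sum 28
[2, 15, 7, 1] → sum 25
[15, 7, 1, 18] → sum 41
[7, 1, 18, 7] → sum 33
[1, 18, 7, 22] → sum 48
[18, 7, 22, 21] → sum 68
[7, 22, 21, 16] → sum 66
[22, 21, 16, 12] → sum 71
[21, 16, 12, 24] → sum 73
Largest of these is 78.

78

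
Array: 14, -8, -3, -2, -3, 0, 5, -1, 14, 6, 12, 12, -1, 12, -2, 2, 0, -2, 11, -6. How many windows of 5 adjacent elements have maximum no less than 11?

(14, -8, -3, -2, -3) → max 14  ≥ 11 ✓
(-8, -3, -2, -3, 0) → max 0
(-3, -2, -3, 0, 5) → max 5
(-2, -3, 0, 5, -1) → max 5
(-3, 0, 5, -1, 14) → max 14  ≥ 11 ✓
(0, 5, -1, 14, 6) → max 14  ≥ 11 ✓
(5, -1, 14, 6, 12) → max 14  ≥ 11 ✓
(-1, 14, 6, 12, 12) → max 14  ≥ 11 ✓
(14, 6, 12, 12, -1) → max 14  ≥ 11 ✓
(6, 12, 12, -1, 12) → max 12  ≥ 11 ✓
(12, 12, -1, 12, -2) → max 12  ≥ 11 ✓
(12, -1, 12, -2, 2) → max 12  ≥ 11 ✓
(-1, 12, -2, 2, 0) → max 12  ≥ 11 ✓
(12, -2, 2, 0, -2) → max 12  ≥ 11 ✓
(-2, 2, 0, -2, 11) → max 11  ≥ 11 ✓
(2, 0, -2, 11, -6) → max 11  ≥ 11 ✓
13 windows satisfy the condition.

13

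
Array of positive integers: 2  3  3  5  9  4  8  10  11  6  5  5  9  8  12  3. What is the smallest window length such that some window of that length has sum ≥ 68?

Extend right; whenever the sum reaches 68, record the length and shrink from the left:
add 2: running sum 2 < 68
add 3: running sum 5 < 68
add 3: running sum 8 < 68
add 5: running sum 13 < 68
add 9: running sum 22 < 68
add 4: running sum 26 < 68
add 8: running sum 34 < 68
add 10: running sum 44 < 68
add 11: running sum 55 < 68
add 6: running sum 61 < 68
add 5: running sum 66 < 68
add 5: shortest ending here [3, 3, 5, 9, 4, 8, 10, 11, 6, 5, 5] sum 69, len 11
add 9: shortest ending here [5, 9, 4, 8, 10, 11, 6, 5, 5, 9] sum 72, len 10
add 8: shortest ending here [9, 4, 8, 10, 11, 6, 5, 5, 9, 8] sum 75, len 10
add 12: shortest ending here [8, 10, 11, 6, 5, 5, 9, 8, 12] sum 74, len 9
add 3: shortest ending here [10, 11, 6, 5, 5, 9, 8, 12, 3] sum 69, len 9
Shortest qualifying length: 9.

9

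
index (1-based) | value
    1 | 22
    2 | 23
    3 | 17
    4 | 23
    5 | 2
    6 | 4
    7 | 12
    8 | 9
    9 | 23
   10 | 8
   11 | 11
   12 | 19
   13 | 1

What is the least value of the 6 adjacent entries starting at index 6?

4

Elements at indices 6..11: 4, 12, 9, 23, 8, 11
min(4, 12, 9, 23, 8, 11) = 4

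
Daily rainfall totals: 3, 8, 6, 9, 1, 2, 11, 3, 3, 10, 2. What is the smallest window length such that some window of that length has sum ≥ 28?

5

add 3: running sum 3 < 28
add 8: running sum 11 < 28
add 6: running sum 17 < 28
add 9: running sum 26 < 28
add 1: running sum 27 < 28
end 5: [3, 8, 6, 9, 1, 2] sum 29, len 6
end 6: [6, 9, 1, 2, 11] sum 29, len 5
end 7: [6, 9, 1, 2, 11, 3] sum 32, len 6
end 8: [9, 1, 2, 11, 3, 3] sum 29, len 6
end 9: [2, 11, 3, 3, 10] sum 29, len 5
end 10: [11, 3, 3, 10, 2] sum 29, len 5
Shortest qualifying length: 5.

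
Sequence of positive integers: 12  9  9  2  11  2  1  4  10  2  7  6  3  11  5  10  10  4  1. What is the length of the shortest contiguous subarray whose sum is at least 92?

15

add 12: running sum 12 < 92
add 9: running sum 21 < 92
add 9: running sum 30 < 92
add 2: running sum 32 < 92
add 11: running sum 43 < 92
add 2: running sum 45 < 92
add 1: running sum 46 < 92
add 4: running sum 50 < 92
add 10: running sum 60 < 92
add 2: running sum 62 < 92
add 7: running sum 69 < 92
add 6: running sum 75 < 92
add 3: running sum 78 < 92
add 11: running sum 89 < 92
end 14: [12, 9, 9, 2, 11, 2, 1, 4, 10, 2, 7, 6, 3, 11, 5] sum 94, len 15
end 15: [9, 9, 2, 11, 2, 1, 4, 10, 2, 7, 6, 3, 11, 5, 10] sum 92, len 15
end 16: [9, 2, 11, 2, 1, 4, 10, 2, 7, 6, 3, 11, 5, 10, 10] sum 93, len 15
end 17: [9, 2, 11, 2, 1, 4, 10, 2, 7, 6, 3, 11, 5, 10, 10, 4] sum 97, len 16
end 18: [9, 2, 11, 2, 1, 4, 10, 2, 7, 6, 3, 11, 5, 10, 10, 4, 1] sum 98, len 17
Shortest qualifying length: 15.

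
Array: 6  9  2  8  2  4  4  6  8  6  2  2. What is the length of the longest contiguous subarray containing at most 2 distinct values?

3

add 6: window [6] (1 distinct), len 1
add 9: window [6, 9] (2 distinct), len 2
add 2: window [9, 2] (2 distinct), len 2
add 8: window [2, 8] (2 distinct), len 2
add 2: window [2, 8, 2] (2 distinct), len 3
add 4: window [2, 4] (2 distinct), len 2
add 4: window [2, 4, 4] (2 distinct), len 3
add 6: window [4, 4, 6] (2 distinct), len 3
add 8: window [6, 8] (2 distinct), len 2
add 6: window [6, 8, 6] (2 distinct), len 3
add 2: window [6, 2] (2 distinct), len 2
add 2: window [6, 2, 2] (2 distinct), len 3
Longest length with ≤2 distinct: 3.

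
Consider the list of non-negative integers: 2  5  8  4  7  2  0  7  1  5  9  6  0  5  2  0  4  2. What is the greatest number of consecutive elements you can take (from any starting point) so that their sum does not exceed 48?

add 2: [2] sum 2, len 1
add 5: [2, 5] sum 7, len 2
add 8: [2, 5, 8] sum 15, len 3
add 4: [2, 5, 8, 4] sum 19, len 4
add 7: [2, 5, 8, 4, 7] sum 26, len 5
add 2: [2, 5, 8, 4, 7, 2] sum 28, len 6
add 0: [2, 5, 8, 4, 7, 2, 0] sum 28, len 7
add 7: [2, 5, 8, 4, 7, 2, 0, 7] sum 35, len 8
add 1: [2, 5, 8, 4, 7, 2, 0, 7, 1] sum 36, len 9
add 5: [2, 5, 8, 4, 7, 2, 0, 7, 1, 5] sum 41, len 10
add 9: [5, 8, 4, 7, 2, 0, 7, 1, 5, 9] sum 48, len 10
add 6: [4, 7, 2, 0, 7, 1, 5, 9, 6] sum 41, len 9
add 0: [4, 7, 2, 0, 7, 1, 5, 9, 6, 0] sum 41, len 10
add 5: [4, 7, 2, 0, 7, 1, 5, 9, 6, 0, 5] sum 46, len 11
add 2: [4, 7, 2, 0, 7, 1, 5, 9, 6, 0, 5, 2] sum 48, len 12
add 0: [4, 7, 2, 0, 7, 1, 5, 9, 6, 0, 5, 2, 0] sum 48, len 13
add 4: [7, 2, 0, 7, 1, 5, 9, 6, 0, 5, 2, 0, 4] sum 48, len 13
add 2: [2, 0, 7, 1, 5, 9, 6, 0, 5, 2, 0, 4, 2] sum 43, len 13
Longest length seen: 13.

13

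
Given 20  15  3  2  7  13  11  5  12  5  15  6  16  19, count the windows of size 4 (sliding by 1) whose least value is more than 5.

1

20 15 3 2 → min 2
15 3 2 7 → min 2
3 2 7 13 → min 2
2 7 13 11 → min 2
7 13 11 5 → min 5
13 11 5 12 → min 5
11 5 12 5 → min 5
5 12 5 15 → min 5
12 5 15 6 → min 5
5 15 6 16 → min 5
15 6 16 19 → min 6  > 5 ✓
1 window satisfy the condition.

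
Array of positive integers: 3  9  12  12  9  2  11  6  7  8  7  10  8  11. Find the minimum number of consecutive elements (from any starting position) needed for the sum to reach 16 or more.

add 3: running sum 3 < 16
add 9: running sum 12 < 16
end 2: [9, 12] sum 21, len 2
end 3: [12, 12] sum 24, len 2
end 4: [12, 9] sum 21, len 2
end 5: [12, 9, 2] sum 23, len 3
end 6: [9, 2, 11] sum 22, len 3
end 7: [11, 6] sum 17, len 2
end 8: [11, 6, 7] sum 24, len 3
end 9: [6, 7, 8] sum 21, len 3
end 10: [7, 8, 7] sum 22, len 3
end 11: [7, 10] sum 17, len 2
end 12: [10, 8] sum 18, len 2
end 13: [8, 11] sum 19, len 2
Shortest qualifying length: 2.

2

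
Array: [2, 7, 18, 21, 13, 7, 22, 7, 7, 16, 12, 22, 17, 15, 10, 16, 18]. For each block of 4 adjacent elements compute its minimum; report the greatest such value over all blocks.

2 7 18 21 → min 2
7 18 21 13 → min 7
18 21 13 7 → min 7
21 13 7 22 → min 7
13 7 22 7 → min 7
7 22 7 7 → min 7
22 7 7 16 → min 7
7 7 16 12 → min 7
7 16 12 22 → min 7
16 12 22 17 → min 12
12 22 17 15 → min 12
22 17 15 10 → min 10
17 15 10 16 → min 10
15 10 16 18 → min 10
Greatest of these is 12.

12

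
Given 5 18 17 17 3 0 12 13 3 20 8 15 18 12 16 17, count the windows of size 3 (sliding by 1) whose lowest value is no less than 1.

11

5 18 17 → min 5  ≥ 1 ✓
18 17 17 → min 17  ≥ 1 ✓
17 17 3 → min 3  ≥ 1 ✓
17 3 0 → min 0
3 0 12 → min 0
0 12 13 → min 0
12 13 3 → min 3  ≥ 1 ✓
13 3 20 → min 3  ≥ 1 ✓
3 20 8 → min 3  ≥ 1 ✓
20 8 15 → min 8  ≥ 1 ✓
8 15 18 → min 8  ≥ 1 ✓
15 18 12 → min 12  ≥ 1 ✓
18 12 16 → min 12  ≥ 1 ✓
12 16 17 → min 12  ≥ 1 ✓
11 windows satisfy the condition.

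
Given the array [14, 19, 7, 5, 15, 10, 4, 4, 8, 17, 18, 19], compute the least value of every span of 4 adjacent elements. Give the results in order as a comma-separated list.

(14, 19, 7, 5) → min 5
(19, 7, 5, 15) → min 5
(7, 5, 15, 10) → min 5
(5, 15, 10, 4) → min 4
(15, 10, 4, 4) → min 4
(10, 4, 4, 8) → min 4
(4, 4, 8, 17) → min 4
(4, 8, 17, 18) → min 4
(8, 17, 18, 19) → min 8

5, 5, 5, 4, 4, 4, 4, 4, 8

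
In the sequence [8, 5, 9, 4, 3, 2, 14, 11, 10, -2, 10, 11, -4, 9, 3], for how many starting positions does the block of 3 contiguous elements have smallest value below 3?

8 5 9 → min 5
5 9 4 → min 4
9 4 3 → min 3
4 3 2 → min 2  < 3 ✓
3 2 14 → min 2  < 3 ✓
2 14 11 → min 2  < 3 ✓
14 11 10 → min 10
11 10 -2 → min -2  < 3 ✓
10 -2 10 → min -2  < 3 ✓
-2 10 11 → min -2  < 3 ✓
10 11 -4 → min -4  < 3 ✓
11 -4 9 → min -4  < 3 ✓
-4 9 3 → min -4  < 3 ✓
9 windows satisfy the condition.

9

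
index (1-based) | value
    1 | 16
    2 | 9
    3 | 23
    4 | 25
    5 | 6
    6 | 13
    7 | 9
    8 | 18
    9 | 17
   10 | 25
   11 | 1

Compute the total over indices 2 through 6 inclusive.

76

Elements at indices 2..6: 9, 23, 25, 6, 13
sum(9, 23, 25, 6, 13) = 76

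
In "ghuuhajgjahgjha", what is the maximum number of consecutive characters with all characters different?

[g] len 1
[g, h] len 2
[g, h, u] len 3
[u] len 1
[u, h] len 2
[u, h, a] len 3
[u, h, a, j] len 4
[u, h, a, j, g] len 5
[g, j] len 2
[g, j, a] len 3
[g, j, a, h] len 4
[j, a, h, g] len 4
[a, h, g, j] len 4
[g, j, h] len 3
[g, j, h, a] len 4
Longest all-distinct length: 5.

5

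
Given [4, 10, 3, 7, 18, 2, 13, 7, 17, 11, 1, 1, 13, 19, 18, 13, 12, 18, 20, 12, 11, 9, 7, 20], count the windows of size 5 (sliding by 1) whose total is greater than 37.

4 10 3 7 18 → sum 42  > 37 ✓
10 3 7 18 2 → sum 40  > 37 ✓
3 7 18 2 13 → sum 43  > 37 ✓
7 18 2 13 7 → sum 47  > 37 ✓
18 2 13 7 17 → sum 57  > 37 ✓
2 13 7 17 11 → sum 50  > 37 ✓
13 7 17 11 1 → sum 49  > 37 ✓
7 17 11 1 1 → sum 37
17 11 1 1 13 → sum 43  > 37 ✓
11 1 1 13 19 → sum 45  > 37 ✓
1 1 13 19 18 → sum 52  > 37 ✓
1 13 19 18 13 → sum 64  > 37 ✓
13 19 18 13 12 → sum 75  > 37 ✓
19 18 13 12 18 → sum 80  > 37 ✓
18 13 12 18 20 → sum 81  > 37 ✓
13 12 18 20 12 → sum 75  > 37 ✓
12 18 20 12 11 → sum 73  > 37 ✓
18 20 12 11 9 → sum 70  > 37 ✓
20 12 11 9 7 → sum 59  > 37 ✓
12 11 9 7 20 → sum 59  > 37 ✓
19 windows satisfy the condition.

19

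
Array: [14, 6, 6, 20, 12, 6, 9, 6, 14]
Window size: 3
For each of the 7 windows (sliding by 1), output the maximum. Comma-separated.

14, 20, 20, 20, 12, 9, 14

Sliding a size-3 window across the 9 values:
(14, 6, 6) → max 14
(6, 6, 20) → max 20
(6, 20, 12) → max 20
(20, 12, 6) → max 20
(12, 6, 9) → max 12
(6, 9, 6) → max 9
(9, 6, 14) → max 14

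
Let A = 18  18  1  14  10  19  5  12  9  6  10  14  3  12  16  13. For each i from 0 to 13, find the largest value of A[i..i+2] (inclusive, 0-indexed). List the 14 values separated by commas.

18 18 1 → max 18
18 1 14 → max 18
1 14 10 → max 14
14 10 19 → max 19
10 19 5 → max 19
19 5 12 → max 19
5 12 9 → max 12
12 9 6 → max 12
9 6 10 → max 10
6 10 14 → max 14
10 14 3 → max 14
14 3 12 → max 14
3 12 16 → max 16
12 16 13 → max 16

18, 18, 14, 19, 19, 19, 12, 12, 10, 14, 14, 14, 16, 16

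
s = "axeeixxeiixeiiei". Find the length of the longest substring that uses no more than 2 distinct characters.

5

Extend right; when distinct count exceeds 2, shrink from the left:
[a] 1 distinct, len 1
[a, x] 2 distinct, len 2
[x, e] 2 distinct, len 2
[x, e, e] 2 distinct, len 3
[e, e, i] 2 distinct, len 3
[i, x] 2 distinct, len 2
[i, x, x] 2 distinct, len 3
[x, x, e] 2 distinct, len 3
[e, i] 2 distinct, len 2
[e, i, i] 2 distinct, len 3
[i, i, x] 2 distinct, len 3
[x, e] 2 distinct, len 2
[e, i] 2 distinct, len 2
[e, i, i] 2 distinct, len 3
[e, i, i, e] 2 distinct, len 4
[e, i, i, e, i] 2 distinct, len 5
Longest length with ≤2 distinct: 5.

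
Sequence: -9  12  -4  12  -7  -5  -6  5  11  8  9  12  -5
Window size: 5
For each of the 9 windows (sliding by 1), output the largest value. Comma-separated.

Sliding a size-5 window across the 13 values:
-9 12 -4 12 -7 → max 12
12 -4 12 -7 -5 → max 12
-4 12 -7 -5 -6 → max 12
12 -7 -5 -6 5 → max 12
-7 -5 -6 5 11 → max 11
-5 -6 5 11 8 → max 11
-6 5 11 8 9 → max 11
5 11 8 9 12 → max 12
11 8 9 12 -5 → max 12

12, 12, 12, 12, 11, 11, 11, 12, 12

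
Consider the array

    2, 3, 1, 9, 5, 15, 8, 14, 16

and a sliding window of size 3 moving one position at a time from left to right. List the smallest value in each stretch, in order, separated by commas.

1, 1, 1, 5, 5, 8, 8

(2, 3, 1) → min 1
(3, 1, 9) → min 1
(1, 9, 5) → min 1
(9, 5, 15) → min 5
(5, 15, 8) → min 5
(15, 8, 14) → min 8
(8, 14, 16) → min 8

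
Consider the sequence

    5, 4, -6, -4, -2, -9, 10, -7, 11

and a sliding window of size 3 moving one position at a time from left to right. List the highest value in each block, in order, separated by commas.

[5, 4, -6] → max 5
[4, -6, -4] → max 4
[-6, -4, -2] → max -2
[-4, -2, -9] → max -2
[-2, -9, 10] → max 10
[-9, 10, -7] → max 10
[10, -7, 11] → max 11

5, 4, -2, -2, 10, 10, 11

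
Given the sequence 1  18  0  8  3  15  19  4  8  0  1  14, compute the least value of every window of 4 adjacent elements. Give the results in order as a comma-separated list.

[1, 18, 0, 8] → min 0
[18, 0, 8, 3] → min 0
[0, 8, 3, 15] → min 0
[8, 3, 15, 19] → min 3
[3, 15, 19, 4] → min 3
[15, 19, 4, 8] → min 4
[19, 4, 8, 0] → min 0
[4, 8, 0, 1] → min 0
[8, 0, 1, 14] → min 0

0, 0, 0, 3, 3, 4, 0, 0, 0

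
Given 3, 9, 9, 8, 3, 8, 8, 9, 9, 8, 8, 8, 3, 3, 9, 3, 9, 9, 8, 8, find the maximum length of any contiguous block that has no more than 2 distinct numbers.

7

add 3: window [3] (1 distinct), len 1
add 9: window [3, 9] (2 distinct), len 2
add 9: window [3, 9, 9] (2 distinct), len 3
add 8: window [9, 9, 8] (2 distinct), len 3
add 3: window [8, 3] (2 distinct), len 2
add 8: window [8, 3, 8] (2 distinct), len 3
add 8: window [8, 3, 8, 8] (2 distinct), len 4
add 9: window [8, 8, 9] (2 distinct), len 3
add 9: window [8, 8, 9, 9] (2 distinct), len 4
add 8: window [8, 8, 9, 9, 8] (2 distinct), len 5
add 8: window [8, 8, 9, 9, 8, 8] (2 distinct), len 6
add 8: window [8, 8, 9, 9, 8, 8, 8] (2 distinct), len 7
add 3: window [8, 8, 8, 3] (2 distinct), len 4
add 3: window [8, 8, 8, 3, 3] (2 distinct), len 5
add 9: window [3, 3, 9] (2 distinct), len 3
add 3: window [3, 3, 9, 3] (2 distinct), len 4
add 9: window [3, 3, 9, 3, 9] (2 distinct), len 5
add 9: window [3, 3, 9, 3, 9, 9] (2 distinct), len 6
add 8: window [9, 9, 8] (2 distinct), len 3
add 8: window [9, 9, 8, 8] (2 distinct), len 4
Longest length with ≤2 distinct: 7.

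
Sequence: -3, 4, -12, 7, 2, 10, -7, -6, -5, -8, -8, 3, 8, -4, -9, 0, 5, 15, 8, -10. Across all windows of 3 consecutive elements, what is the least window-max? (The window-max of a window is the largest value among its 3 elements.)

-5

-3 4 -12 → max 4
4 -12 7 → max 7
-12 7 2 → max 7
7 2 10 → max 10
2 10 -7 → max 10
10 -7 -6 → max 10
-7 -6 -5 → max -5
-6 -5 -8 → max -5
-5 -8 -8 → max -5
-8 -8 3 → max 3
-8 3 8 → max 8
3 8 -4 → max 8
8 -4 -9 → max 8
-4 -9 0 → max 0
-9 0 5 → max 5
0 5 15 → max 15
5 15 8 → max 15
15 8 -10 → max 15
Least of these is -5.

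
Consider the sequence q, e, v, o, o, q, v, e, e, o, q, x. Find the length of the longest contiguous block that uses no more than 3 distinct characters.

add q: window [q] (1 distinct), len 1
add e: window [q, e] (2 distinct), len 2
add v: window [q, e, v] (3 distinct), len 3
add o: window [e, v, o] (3 distinct), len 3
add o: window [e, v, o, o] (3 distinct), len 4
add q: window [v, o, o, q] (3 distinct), len 4
add v: window [v, o, o, q, v] (3 distinct), len 5
add e: window [q, v, e] (3 distinct), len 3
add e: window [q, v, e, e] (3 distinct), len 4
add o: window [v, e, e, o] (3 distinct), len 4
add q: window [e, e, o, q] (3 distinct), len 4
add x: window [o, q, x] (3 distinct), len 3
Longest length with ≤3 distinct: 5.

5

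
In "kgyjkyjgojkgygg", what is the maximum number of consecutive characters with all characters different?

add k: [k] len 1
add g: [k, g] len 2
add y: [k, g, y] len 3
add j: [k, g, y, j] len 4
add k (repeat k, move left end past it): [g, y, j, k] len 4
add y (repeat y, move left end past it): [j, k, y] len 3
add j (repeat j, move left end past it): [k, y, j] len 3
add g: [k, y, j, g] len 4
add o: [k, y, j, g, o] len 5
add j (repeat j, move left end past it): [g, o, j] len 3
add k: [g, o, j, k] len 4
add g (repeat g, move left end past it): [o, j, k, g] len 4
add y: [o, j, k, g, y] len 5
add g (repeat g, move left end past it): [y, g] len 2
add g (repeat g, move left end past it): [g] len 1
Longest all-distinct length: 5.

5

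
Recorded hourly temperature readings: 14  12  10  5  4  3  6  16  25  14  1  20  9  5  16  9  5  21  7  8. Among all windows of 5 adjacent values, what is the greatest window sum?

76

Each size-5 window and its sum:
[14, 12, 10, 5, 4] → sum 45
[12, 10, 5, 4, 3] → sum 34
[10, 5, 4, 3, 6] → sum 28
[5, 4, 3, 6, 16] → sum 34
[4, 3, 6, 16, 25] → sum 54
[3, 6, 16, 25, 14] → sum 64
[6, 16, 25, 14, 1] → sum 62
[16, 25, 14, 1, 20] → sum 76
[25, 14, 1, 20, 9] → sum 69
[14, 1, 20, 9, 5] → sum 49
[1, 20, 9, 5, 16] → sum 51
[20, 9, 5, 16, 9] → sum 59
[9, 5, 16, 9, 5] → sum 44
[5, 16, 9, 5, 21] → sum 56
[16, 9, 5, 21, 7] → sum 58
[9, 5, 21, 7, 8] → sum 50
Greatest of these is 76.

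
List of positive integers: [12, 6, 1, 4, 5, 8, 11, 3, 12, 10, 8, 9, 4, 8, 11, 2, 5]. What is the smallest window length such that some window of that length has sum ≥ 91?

12

add 12: running sum 12 < 91
add 6: running sum 18 < 91
add 1: running sum 19 < 91
add 4: running sum 23 < 91
add 5: running sum 28 < 91
add 8: running sum 36 < 91
add 11: running sum 47 < 91
add 3: running sum 50 < 91
add 12: running sum 62 < 91
add 10: running sum 72 < 91
add 8: running sum 80 < 91
add 9: running sum 89 < 91
add 4: shortest ending here [12, 6, 1, 4, 5, 8, 11, 3, 12, 10, 8, 9, 4] sum 93, len 13
add 8: shortest ending here [12, 6, 1, 4, 5, 8, 11, 3, 12, 10, 8, 9, 4, 8] sum 101, len 14
add 11: shortest ending here [4, 5, 8, 11, 3, 12, 10, 8, 9, 4, 8, 11] sum 93, len 12
add 2: shortest ending here [5, 8, 11, 3, 12, 10, 8, 9, 4, 8, 11, 2] sum 91, len 12
add 5: shortest ending here [8, 11, 3, 12, 10, 8, 9, 4, 8, 11, 2, 5] sum 91, len 12
Shortest qualifying length: 12.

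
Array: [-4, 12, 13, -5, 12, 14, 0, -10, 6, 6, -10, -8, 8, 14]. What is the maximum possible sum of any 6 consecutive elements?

[-4, 12, 13, -5, 12, 14] → sum 42
[12, 13, -5, 12, 14, 0] → sum 46
[13, -5, 12, 14, 0, -10] → sum 24
[-5, 12, 14, 0, -10, 6] → sum 17
[12, 14, 0, -10, 6, 6] → sum 28
[14, 0, -10, 6, 6, -10] → sum 6
[0, -10, 6, 6, -10, -8] → sum -16
[-10, 6, 6, -10, -8, 8] → sum -8
[6, 6, -10, -8, 8, 14] → sum 16
Maximum of these is 46.

46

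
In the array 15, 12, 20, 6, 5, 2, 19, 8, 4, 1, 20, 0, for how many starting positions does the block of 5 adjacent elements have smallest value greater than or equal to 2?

[15, 12, 20, 6, 5] → min 5  ≥ 2 ✓
[12, 20, 6, 5, 2] → min 2  ≥ 2 ✓
[20, 6, 5, 2, 19] → min 2  ≥ 2 ✓
[6, 5, 2, 19, 8] → min 2  ≥ 2 ✓
[5, 2, 19, 8, 4] → min 2  ≥ 2 ✓
[2, 19, 8, 4, 1] → min 1
[19, 8, 4, 1, 20] → min 1
[8, 4, 1, 20, 0] → min 0
5 windows satisfy the condition.

5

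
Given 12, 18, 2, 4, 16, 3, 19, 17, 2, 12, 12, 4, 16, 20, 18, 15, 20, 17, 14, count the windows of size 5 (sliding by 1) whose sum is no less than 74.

12 18 2 4 16 → sum 52
18 2 4 16 3 → sum 43
2 4 16 3 19 → sum 44
4 16 3 19 17 → sum 59
16 3 19 17 2 → sum 57
3 19 17 2 12 → sum 53
19 17 2 12 12 → sum 62
17 2 12 12 4 → sum 47
2 12 12 4 16 → sum 46
12 12 4 16 20 → sum 64
12 4 16 20 18 → sum 70
4 16 20 18 15 → sum 73
16 20 18 15 20 → sum 89  ≥ 74 ✓
20 18 15 20 17 → sum 90  ≥ 74 ✓
18 15 20 17 14 → sum 84  ≥ 74 ✓
3 windows satisfy the condition.

3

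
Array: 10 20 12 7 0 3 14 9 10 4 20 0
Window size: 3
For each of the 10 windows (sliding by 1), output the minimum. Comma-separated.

10, 7, 0, 0, 0, 3, 9, 4, 4, 0

(10, 20, 12) → min 10
(20, 12, 7) → min 7
(12, 7, 0) → min 0
(7, 0, 3) → min 0
(0, 3, 14) → min 0
(3, 14, 9) → min 3
(14, 9, 10) → min 9
(9, 10, 4) → min 4
(10, 4, 20) → min 4
(4, 20, 0) → min 0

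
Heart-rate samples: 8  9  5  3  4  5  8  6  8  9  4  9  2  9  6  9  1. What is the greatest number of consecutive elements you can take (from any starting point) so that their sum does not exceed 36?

6

[8] sum 8 len 1
[8, 9] sum 17 len 2
[8, 9, 5] sum 22 len 3
[8, 9, 5, 3] sum 25 len 4
[8, 9, 5, 3, 4] sum 29 len 5
[8, 9, 5, 3, 4, 5] sum 34 len 6
[9, 5, 3, 4, 5, 8] sum 34 len 6
[5, 3, 4, 5, 8, 6] sum 31 len 6
[3, 4, 5, 8, 6, 8] sum 34 len 6
[5, 8, 6, 8, 9] sum 36 len 5
[8, 6, 8, 9, 4] sum 35 len 5
[6, 8, 9, 4, 9] sum 36 len 5
[8, 9, 4, 9, 2] sum 32 len 5
[9, 4, 9, 2, 9] sum 33 len 5
[4, 9, 2, 9, 6] sum 30 len 5
[9, 2, 9, 6, 9] sum 35 len 5
[9, 2, 9, 6, 9, 1] sum 36 len 6
Longest length seen: 6.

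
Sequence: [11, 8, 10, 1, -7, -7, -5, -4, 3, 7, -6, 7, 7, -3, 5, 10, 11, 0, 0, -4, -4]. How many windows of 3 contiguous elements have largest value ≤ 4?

11 8 10 → max 11
8 10 1 → max 10
10 1 -7 → max 10
1 -7 -7 → max 1  ≤ 4 ✓
-7 -7 -5 → max -5  ≤ 4 ✓
-7 -5 -4 → max -4  ≤ 4 ✓
-5 -4 3 → max 3  ≤ 4 ✓
-4 3 7 → max 7
3 7 -6 → max 7
7 -6 7 → max 7
-6 7 7 → max 7
7 7 -3 → max 7
7 -3 5 → max 7
-3 5 10 → max 10
5 10 11 → max 11
10 11 0 → max 11
11 0 0 → max 11
0 0 -4 → max 0  ≤ 4 ✓
0 -4 -4 → max 0  ≤ 4 ✓
6 windows satisfy the condition.

6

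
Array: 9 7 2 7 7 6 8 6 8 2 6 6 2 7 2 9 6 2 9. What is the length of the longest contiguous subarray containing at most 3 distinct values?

8

Extend right; when distinct count exceeds 3, shrink from the left:
[9] 1 distinct, len 1
[9, 7] 2 distinct, len 2
[9, 7, 2] 3 distinct, len 3
[9, 7, 2, 7] 3 distinct, len 4
[9, 7, 2, 7, 7] 3 distinct, len 5
[7, 2, 7, 7, 6] 3 distinct, len 5
[7, 7, 6, 8] 3 distinct, len 4
[7, 7, 6, 8, 6] 3 distinct, len 5
[7, 7, 6, 8, 6, 8] 3 distinct, len 6
[6, 8, 6, 8, 2] 3 distinct, len 5
[6, 8, 6, 8, 2, 6] 3 distinct, len 6
[6, 8, 6, 8, 2, 6, 6] 3 distinct, len 7
[6, 8, 6, 8, 2, 6, 6, 2] 3 distinct, len 8
[2, 6, 6, 2, 7] 3 distinct, len 5
[2, 6, 6, 2, 7, 2] 3 distinct, len 6
[2, 7, 2, 9] 3 distinct, len 4
[2, 9, 6] 3 distinct, len 3
[2, 9, 6, 2] 3 distinct, len 4
[2, 9, 6, 2, 9] 3 distinct, len 5
Longest length with ≤3 distinct: 8.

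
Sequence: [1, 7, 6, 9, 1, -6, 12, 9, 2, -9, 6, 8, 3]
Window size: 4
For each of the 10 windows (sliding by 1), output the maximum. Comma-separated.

1 7 6 9 → max 9
7 6 9 1 → max 9
6 9 1 -6 → max 9
9 1 -6 12 → max 12
1 -6 12 9 → max 12
-6 12 9 2 → max 12
12 9 2 -9 → max 12
9 2 -9 6 → max 9
2 -9 6 8 → max 8
-9 6 8 3 → max 8

9, 9, 9, 12, 12, 12, 12, 9, 8, 8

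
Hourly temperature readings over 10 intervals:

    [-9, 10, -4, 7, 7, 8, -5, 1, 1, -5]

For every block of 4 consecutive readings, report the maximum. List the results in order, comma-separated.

Sliding a size-4 window across the 10 values:
[-9, 10, -4, 7] → max 10
[10, -4, 7, 7] → max 10
[-4, 7, 7, 8] → max 8
[7, 7, 8, -5] → max 8
[7, 8, -5, 1] → max 8
[8, -5, 1, 1] → max 8
[-5, 1, 1, -5] → max 1

10, 10, 8, 8, 8, 8, 1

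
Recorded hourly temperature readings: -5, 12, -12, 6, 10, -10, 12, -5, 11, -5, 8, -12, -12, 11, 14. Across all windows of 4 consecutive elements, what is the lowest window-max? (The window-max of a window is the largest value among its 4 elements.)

8

-5 12 -12 6 → max 12
12 -12 6 10 → max 12
-12 6 10 -10 → max 10
6 10 -10 12 → max 12
10 -10 12 -5 → max 12
-10 12 -5 11 → max 12
12 -5 11 -5 → max 12
-5 11 -5 8 → max 11
11 -5 8 -12 → max 11
-5 8 -12 -12 → max 8
8 -12 -12 11 → max 11
-12 -12 11 14 → max 14
Lowest of these is 8.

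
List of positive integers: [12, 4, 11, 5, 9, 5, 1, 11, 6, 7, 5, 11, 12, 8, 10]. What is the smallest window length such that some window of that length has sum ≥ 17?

add 12: running sum 12 < 17
add 4: running sum 16 < 17
add 11: shortest ending here [12, 4, 11] sum 27, len 3
add 5: shortest ending here [4, 11, 5] sum 20, len 3
add 9: shortest ending here [11, 5, 9] sum 25, len 3
add 5: shortest ending here [5, 9, 5] sum 19, len 3
add 1: shortest ending here [5, 9, 5, 1] sum 20, len 4
add 11: shortest ending here [5, 1, 11] sum 17, len 3
add 6: shortest ending here [11, 6] sum 17, len 2
add 7: shortest ending here [11, 6, 7] sum 24, len 3
add 5: shortest ending here [6, 7, 5] sum 18, len 3
add 11: shortest ending here [7, 5, 11] sum 23, len 3
add 12: shortest ending here [11, 12] sum 23, len 2
add 8: shortest ending here [12, 8] sum 20, len 2
add 10: shortest ending here [8, 10] sum 18, len 2
Shortest qualifying length: 2.

2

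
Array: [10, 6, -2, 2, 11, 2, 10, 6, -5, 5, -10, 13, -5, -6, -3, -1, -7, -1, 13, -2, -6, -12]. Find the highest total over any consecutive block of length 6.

29

[10, 6, -2, 2, 11, 2] → sum 29
[6, -2, 2, 11, 2, 10] → sum 29
[-2, 2, 11, 2, 10, 6] → sum 29
[2, 11, 2, 10, 6, -5] → sum 26
[11, 2, 10, 6, -5, 5] → sum 29
[2, 10, 6, -5, 5, -10] → sum 8
[10, 6, -5, 5, -10, 13] → sum 19
[6, -5, 5, -10, 13, -5] → sum 4
[-5, 5, -10, 13, -5, -6] → sum -8
[5, -10, 13, -5, -6, -3] → sum -6
[-10, 13, -5, -6, -3, -1] → sum -12
[13, -5, -6, -3, -1, -7] → sum -9
[-5, -6, -3, -1, -7, -1] → sum -23
[-6, -3, -1, -7, -1, 13] → sum -5
[-3, -1, -7, -1, 13, -2] → sum -1
[-1, -7, -1, 13, -2, -6] → sum -4
[-7, -1, 13, -2, -6, -12] → sum -15
Highest of these is 29.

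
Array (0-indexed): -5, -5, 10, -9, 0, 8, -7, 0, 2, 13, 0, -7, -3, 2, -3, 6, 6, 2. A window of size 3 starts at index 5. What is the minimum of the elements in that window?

Elements at indices 5..7: 8, -7, 0
min(8, -7, 0) = -7

-7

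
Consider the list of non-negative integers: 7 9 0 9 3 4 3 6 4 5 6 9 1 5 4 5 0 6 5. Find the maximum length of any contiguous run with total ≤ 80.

17

add 7: [7] sum 7, len 1
add 9: [7, 9] sum 16, len 2
add 0: [7, 9, 0] sum 16, len 3
add 9: [7, 9, 0, 9] sum 25, len 4
add 3: [7, 9, 0, 9, 3] sum 28, len 5
add 4: [7, 9, 0, 9, 3, 4] sum 32, len 6
add 3: [7, 9, 0, 9, 3, 4, 3] sum 35, len 7
add 6: [7, 9, 0, 9, 3, 4, 3, 6] sum 41, len 8
add 4: [7, 9, 0, 9, 3, 4, 3, 6, 4] sum 45, len 9
add 5: [7, 9, 0, 9, 3, 4, 3, 6, 4, 5] sum 50, len 10
add 6: [7, 9, 0, 9, 3, 4, 3, 6, 4, 5, 6] sum 56, len 11
add 9: [7, 9, 0, 9, 3, 4, 3, 6, 4, 5, 6, 9] sum 65, len 12
add 1: [7, 9, 0, 9, 3, 4, 3, 6, 4, 5, 6, 9, 1] sum 66, len 13
add 5: [7, 9, 0, 9, 3, 4, 3, 6, 4, 5, 6, 9, 1, 5] sum 71, len 14
add 4: [7, 9, 0, 9, 3, 4, 3, 6, 4, 5, 6, 9, 1, 5, 4] sum 75, len 15
add 5: [7, 9, 0, 9, 3, 4, 3, 6, 4, 5, 6, 9, 1, 5, 4, 5] sum 80, len 16
add 0: [7, 9, 0, 9, 3, 4, 3, 6, 4, 5, 6, 9, 1, 5, 4, 5, 0] sum 80, len 17
add 6: [9, 0, 9, 3, 4, 3, 6, 4, 5, 6, 9, 1, 5, 4, 5, 0, 6] sum 79, len 17
add 5: [0, 9, 3, 4, 3, 6, 4, 5, 6, 9, 1, 5, 4, 5, 0, 6, 5] sum 75, len 17
Longest length seen: 17.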